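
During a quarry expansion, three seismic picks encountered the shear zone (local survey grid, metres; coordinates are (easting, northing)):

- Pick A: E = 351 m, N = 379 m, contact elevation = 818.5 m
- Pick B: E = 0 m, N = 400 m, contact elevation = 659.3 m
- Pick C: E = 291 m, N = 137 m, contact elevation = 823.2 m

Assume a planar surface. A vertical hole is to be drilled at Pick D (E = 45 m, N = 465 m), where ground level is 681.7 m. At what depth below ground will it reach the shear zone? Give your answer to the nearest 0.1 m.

Two edge vectors: Pick A→Pick B = (-351, 21, -159.2), Pick A→Pick C = (-60, -242, 4.7).
Normal n = (Pick A→Pick B) × (Pick A→Pick C) = (-38427.7, 11201.7, 86202).
So ∂z/∂E = −n_x/n_z = 0.44579 and ∂z/∂N = −n_y/n_z = −0.12995.
Intercept c from Pick A: 818.5 − 156.47 + 49.25 = 711.28.
At (45, 465): z_contact = 20.06 − 60.43 + 711.28 = 670.91 m.
Depth below ground = 681.7 − 670.91 = 10.8 m.

10.8 m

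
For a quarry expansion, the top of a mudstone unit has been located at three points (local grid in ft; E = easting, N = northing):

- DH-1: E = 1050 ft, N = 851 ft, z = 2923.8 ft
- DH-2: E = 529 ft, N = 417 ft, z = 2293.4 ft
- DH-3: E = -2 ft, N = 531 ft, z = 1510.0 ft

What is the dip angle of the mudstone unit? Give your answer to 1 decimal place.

55.3°

Let the plane be z = a·E + b·N + c.
DH-2−DH-1: −521a − 434b = −630.4;  DH-3−DH-1: −1052a − 320b = −1413.8.
Solving gives a = 1.42096, b = −0.25327.
Gradient magnitude |∇z| = √(a² + b²) = √(2.01912 + 0.06414) = 1.44335.
True dip = arctan(1.44335) = 55.3°, dipping toward W (azimuth ≈ 280°).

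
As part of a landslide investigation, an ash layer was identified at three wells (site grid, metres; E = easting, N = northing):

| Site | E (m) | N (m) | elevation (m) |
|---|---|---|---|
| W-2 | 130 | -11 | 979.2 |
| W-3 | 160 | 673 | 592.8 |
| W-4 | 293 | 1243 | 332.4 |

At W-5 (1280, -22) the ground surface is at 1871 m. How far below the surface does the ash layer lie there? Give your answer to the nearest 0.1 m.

Let the plane be z = a·E + b·N + c.
W-3−W-2: 30a + 684b = −386.4;  W-4−W-2: 163a + 1254b = −646.8.
Solving gives a = 0.570370, b = −0.589929.
Then c = 979.2 − a·130 − b·-11 = 898.56.
At (1280, -22): z_contact = 730.07 + 12.98 + 898.56 = 1641.62 m.
Depth below ground = 1871 − 1641.62 = 229.4 m.

229.4 m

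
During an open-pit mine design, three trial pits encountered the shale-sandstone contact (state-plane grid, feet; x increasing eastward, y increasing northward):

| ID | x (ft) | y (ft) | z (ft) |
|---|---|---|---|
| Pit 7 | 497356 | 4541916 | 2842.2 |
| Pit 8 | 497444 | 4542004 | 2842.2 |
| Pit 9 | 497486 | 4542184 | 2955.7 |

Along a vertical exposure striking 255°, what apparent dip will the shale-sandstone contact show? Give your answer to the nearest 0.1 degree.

30.2°

Let the plane be z = a·x + b·y + c.
Pit 8−Pit 7: 88a + 88b = 0;  Pit 9−Pit 7: 130a + 268b = 113.5.
Solving gives a = −0.82246, b = 0.82246.
Unit vector along 255° is (sin 255°, cos 255°) = (-0.9659, -0.2588).
Slope in that direction = a·(-0.9659) + b·(-0.2588) = 0.58157.
Apparent dip = arctan|0.58157| = 30.2° (true dip is 49.3°, so apparent ≤ true as expected).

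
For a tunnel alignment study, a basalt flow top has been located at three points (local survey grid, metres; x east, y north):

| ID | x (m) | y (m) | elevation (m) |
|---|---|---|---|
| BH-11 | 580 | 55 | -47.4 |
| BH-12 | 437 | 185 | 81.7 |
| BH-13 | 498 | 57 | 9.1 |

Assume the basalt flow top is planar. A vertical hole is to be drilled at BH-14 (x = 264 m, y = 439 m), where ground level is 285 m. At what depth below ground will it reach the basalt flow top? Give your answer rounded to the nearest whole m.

Let the plane be z = a·x + b·y + c.
BH-12−BH-11: −143a + 130b = 129.1;  BH-13−BH-11: −82a + 2b = 56.5.
Solving gives a = −0.68313, b = 0.24163.
Then c = -47.4 − a·580 − b·55 = 335.53.
At (264, 439): z_contact = −180.3 + 106.1 + 335.53 = 261.3 m.
Depth below ground = 285 − 261.3 = 24 m.

24 m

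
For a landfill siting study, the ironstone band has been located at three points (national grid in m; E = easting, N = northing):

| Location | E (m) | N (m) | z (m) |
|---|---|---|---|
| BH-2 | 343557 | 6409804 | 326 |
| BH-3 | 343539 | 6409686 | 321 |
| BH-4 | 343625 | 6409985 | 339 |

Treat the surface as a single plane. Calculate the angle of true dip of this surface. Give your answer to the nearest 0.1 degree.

Two edge vectors: BH-2→BH-3 = (-18, -118, -5), BH-2→BH-4 = (68, 181, 13).
Normal n = (BH-2→BH-3) × (BH-2→BH-4) = (-629, -106, 4766).
So ∂z/∂E = −n_x/n_z = 0.13198 and ∂z/∂N = −n_y/n_z = 0.02224.
Gradient magnitude |∇z| = √(a² + b²) = √(0.01742 + 0.00049) = 0.13384.
True dip = arctan(0.13384) = 7.6°, dipping toward W (azimuth ≈ 260°).

7.6°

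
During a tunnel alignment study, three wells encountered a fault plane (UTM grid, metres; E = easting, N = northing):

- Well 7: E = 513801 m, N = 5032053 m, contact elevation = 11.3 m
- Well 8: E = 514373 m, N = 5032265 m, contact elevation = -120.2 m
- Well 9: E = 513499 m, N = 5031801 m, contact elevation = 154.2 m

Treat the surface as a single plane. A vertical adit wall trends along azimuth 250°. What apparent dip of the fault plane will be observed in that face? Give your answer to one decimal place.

Let the plane be z = a·E + b·N + c.
Well 8−Well 7: 572a + 212b = −131.5;  Well 9−Well 7: −302a − 252b = 142.9.
Solving gives a = −0.03549, b = −0.52454.
Unit vector along 250° is (sin 250°, cos 250°) = (-0.9397, -0.3420).
Slope in that direction = a·(-0.9397) + b·(-0.3420) = 0.21275.
Apparent dip = arctan|0.21275| = 12.0° (true dip is 27.7°, so apparent ≤ true as expected).

12.0°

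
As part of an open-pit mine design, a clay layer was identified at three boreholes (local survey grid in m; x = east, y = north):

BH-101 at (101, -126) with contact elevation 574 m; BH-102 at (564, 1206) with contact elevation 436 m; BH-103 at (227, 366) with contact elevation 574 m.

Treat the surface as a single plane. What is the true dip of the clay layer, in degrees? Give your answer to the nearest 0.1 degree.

Two edge vectors: BH-101→BH-102 = (463, 1332, -138), BH-101→BH-103 = (126, 492, 0).
Normal n = (BH-101→BH-102) × (BH-101→BH-103) = (67896, -17388, 59964).
So ∂z/∂x = −n_x/n_z = −1.13228 and ∂z/∂y = −n_y/n_z = 0.28997.
Gradient magnitude |∇z| = √(a² + b²) = √(1.28206 + 0.08408) = 1.16882.
True dip = arctan(1.16882) = 49.5°, dipping toward ESE (azimuth ≈ 104°).

49.5°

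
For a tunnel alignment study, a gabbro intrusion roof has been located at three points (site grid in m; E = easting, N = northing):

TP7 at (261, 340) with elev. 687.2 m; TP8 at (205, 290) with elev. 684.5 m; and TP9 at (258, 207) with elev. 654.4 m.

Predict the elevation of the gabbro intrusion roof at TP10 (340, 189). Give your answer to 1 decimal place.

635.5 m

Let the plane be z = a·E + b·N + c.
TP8−TP7: −56a − 50b = −2.7;  TP9−TP7: −3a − 133b = −32.8.
Solving gives a = −0.17551, b = 0.25058.
Then c = 687.2 − a·261 − b·340 = 647.81.
At (340, 189): z = −59.7 + 47.4 + 647.81 = 635.5 m.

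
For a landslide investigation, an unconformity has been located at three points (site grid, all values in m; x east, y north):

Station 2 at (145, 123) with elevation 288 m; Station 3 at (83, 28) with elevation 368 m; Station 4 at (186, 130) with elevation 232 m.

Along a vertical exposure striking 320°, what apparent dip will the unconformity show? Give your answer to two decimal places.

42.82°

Let the plane be z = a·x + b·y + c.
Station 3−Station 2: −62a − 95b = 80;  Station 4−Station 2: 41a + 7b = −56.
Solving gives a = −1.37533, b = 0.05548.
Unit vector along 320° is (sin 320°, cos 320°) = (-0.6428, 0.7660).
Slope in that direction = a·(-0.6428) + b·(0.7660) = 0.92654.
Apparent dip = arctan|0.92654| = 42.82° (true dip is 54.0°, so apparent ≤ true as expected).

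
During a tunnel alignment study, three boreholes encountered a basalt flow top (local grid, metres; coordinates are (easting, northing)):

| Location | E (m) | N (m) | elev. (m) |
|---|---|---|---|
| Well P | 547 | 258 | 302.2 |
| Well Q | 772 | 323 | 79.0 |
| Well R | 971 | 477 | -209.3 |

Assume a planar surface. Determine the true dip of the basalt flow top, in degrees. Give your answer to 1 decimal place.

Let the plane be z = a·E + b·N + c.
Well Q−Well P: 225a + 65b = −223.2;  Well R−Well P: 424a + 219b = −511.5.
Solving gives a = −0.71993, b = −0.94178.
Gradient magnitude |∇z| = √(a² + b²) = √(0.51830 + 0.88694) = 1.18543.
True dip = arctan(1.18543) = 49.8°, dipping toward NE (azimuth ≈ 037°).

49.8°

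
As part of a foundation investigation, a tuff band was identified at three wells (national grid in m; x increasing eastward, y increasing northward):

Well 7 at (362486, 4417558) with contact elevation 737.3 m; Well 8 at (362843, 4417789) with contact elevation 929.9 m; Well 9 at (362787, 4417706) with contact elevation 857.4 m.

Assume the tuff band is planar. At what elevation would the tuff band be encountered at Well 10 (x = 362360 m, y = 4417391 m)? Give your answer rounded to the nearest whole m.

592 m

Two edge vectors: Well 7→Well 8 = (357, 231, 192.6), Well 7→Well 9 = (301, 148, 120.1).
Normal n = (Well 7→Well 8) × (Well 7→Well 9) = (-761.7, 15096.9, -16695).
So ∂z/∂x = −n_x/n_z = −0.04562444 and ∂z/∂y = −n_y/n_z = 0.90427673.
Intercept c from Well 7: 737.3 + 16538.22 − 3994694.90 = −3977419.38.
At (362360, 4417391): z = −16532.5 + 3994543.9 − 3977419.38 = 592.0 m.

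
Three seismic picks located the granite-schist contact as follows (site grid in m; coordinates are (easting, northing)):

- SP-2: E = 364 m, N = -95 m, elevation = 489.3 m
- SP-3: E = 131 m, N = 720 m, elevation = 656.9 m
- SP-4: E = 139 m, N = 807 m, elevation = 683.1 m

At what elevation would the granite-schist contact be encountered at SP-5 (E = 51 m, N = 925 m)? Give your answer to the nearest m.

Let the plane be z = a·E + b·N + c.
SP-3−SP-2: −233a + 815b = 167.6;  SP-4−SP-2: −225a + 902b = 193.8.
Solving gives a = 0.25276, b = 0.27791.
Then c = 489.3 − a·364 − b·-95 = 423.70.
At (51, 925): z = 12.9 + 257.1 + 423.70 = 693.6 m.

694 m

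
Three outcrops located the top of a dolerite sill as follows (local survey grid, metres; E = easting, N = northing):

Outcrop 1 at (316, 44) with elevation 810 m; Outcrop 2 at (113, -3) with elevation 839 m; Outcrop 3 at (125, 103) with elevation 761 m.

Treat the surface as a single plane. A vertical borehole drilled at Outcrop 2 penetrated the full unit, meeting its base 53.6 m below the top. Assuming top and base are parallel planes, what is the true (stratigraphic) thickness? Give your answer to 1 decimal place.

Let the plane be z = a·E + b·N + c.
Outcrop 2−Outcrop 1: −203a − 47b = 29;  Outcrop 3−Outcrop 1: −191a + 59b = −49.
Solving gives a = 0.02825, b = −0.73905.
|∇z| = √(a²+b²) = 0.73959, so dip δ = arctan(0.73959) = 36.49°.
True thickness = vertical thickness × cos δ = 53.6 × cos 36.49° = 43.1 m.

43.1 m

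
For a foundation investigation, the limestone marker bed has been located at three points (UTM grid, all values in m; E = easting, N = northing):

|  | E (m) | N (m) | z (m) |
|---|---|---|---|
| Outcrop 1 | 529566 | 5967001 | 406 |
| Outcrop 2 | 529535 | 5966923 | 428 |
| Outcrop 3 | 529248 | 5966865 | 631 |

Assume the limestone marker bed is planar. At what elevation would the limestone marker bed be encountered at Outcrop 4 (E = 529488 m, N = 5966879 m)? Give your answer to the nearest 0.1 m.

461.3 m

Let the plane be z = a·E + b·N + c.
Outcrop 2−Outcrop 1: −31a − 78b = 22;  Outcrop 3−Outcrop 1: −318a − 136b = 225.
Solving gives a = −0.707110938, b = −0.001020012.
Then c = 406 − a·529566 − b·5967001 = 380954.32.
At (529488, 5966879): z = −374406.8 − 6086.3 + 380954.32 = 461.3 m.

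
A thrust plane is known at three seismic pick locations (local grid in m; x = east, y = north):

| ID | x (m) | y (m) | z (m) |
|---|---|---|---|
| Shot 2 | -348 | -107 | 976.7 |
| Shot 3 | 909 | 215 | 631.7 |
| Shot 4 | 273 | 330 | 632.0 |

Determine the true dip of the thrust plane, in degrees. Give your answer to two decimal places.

Let the plane be z = a·x + b·y + c.
Shot 3−Shot 2: 1257a + 322b = −345;  Shot 4−Shot 2: 621a + 437b = −344.7.
Solving gives a = −0.11385, b = −0.62701.
Gradient magnitude |∇z| = √(a² + b²) = √(0.01296 + 0.39314) = 0.63726.
True dip = arctan(0.63726) = 32.51°, dipping toward N (azimuth ≈ 010°).

32.51°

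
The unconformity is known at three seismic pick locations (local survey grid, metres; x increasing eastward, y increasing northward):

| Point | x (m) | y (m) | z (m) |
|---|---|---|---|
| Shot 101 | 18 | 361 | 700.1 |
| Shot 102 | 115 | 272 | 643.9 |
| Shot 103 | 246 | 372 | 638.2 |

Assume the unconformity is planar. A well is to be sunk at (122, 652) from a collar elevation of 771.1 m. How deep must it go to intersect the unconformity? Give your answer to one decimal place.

8.1 m

Two edge vectors: Shot 101→Shot 102 = (97, -89, -56.2), Shot 101→Shot 103 = (228, 11, -61.9).
Normal n = (Shot 101→Shot 102) × (Shot 101→Shot 103) = (6127.3, -6809.3, 21359).
So ∂z/∂x = −n_x/n_z = −0.28687 and ∂z/∂y = −n_y/n_z = 0.31880.
Intercept c from Shot 101: 700.1 + 5.16 − 115.09 = 590.18.
At (122, 652): z_contact = −35.00 + 207.86 + 590.18 = 763.04 m.
Depth below ground = 771.1 − 763.04 = 8.1 m.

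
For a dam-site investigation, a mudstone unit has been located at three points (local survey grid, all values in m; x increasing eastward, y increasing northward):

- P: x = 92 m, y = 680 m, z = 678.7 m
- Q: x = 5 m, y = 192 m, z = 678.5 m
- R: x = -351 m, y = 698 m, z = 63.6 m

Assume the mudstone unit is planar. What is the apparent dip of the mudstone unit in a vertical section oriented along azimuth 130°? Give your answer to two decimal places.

50.51°

Let the plane be z = a·x + b·y + c.
Q−P: −87a − 488b = −0.2;  R−P: −443a + 18b = −615.1.
Solving gives a = 1.37852, b = −0.24535.
Unit vector along 130° is (sin 130°, cos 130°) = (0.7660, -0.6428).
Slope in that direction = a·(0.7660) + b·(-0.6428) = 1.21371.
Apparent dip = arctan|1.21371| = 50.51° (true dip is 54.5°, so apparent ≤ true as expected).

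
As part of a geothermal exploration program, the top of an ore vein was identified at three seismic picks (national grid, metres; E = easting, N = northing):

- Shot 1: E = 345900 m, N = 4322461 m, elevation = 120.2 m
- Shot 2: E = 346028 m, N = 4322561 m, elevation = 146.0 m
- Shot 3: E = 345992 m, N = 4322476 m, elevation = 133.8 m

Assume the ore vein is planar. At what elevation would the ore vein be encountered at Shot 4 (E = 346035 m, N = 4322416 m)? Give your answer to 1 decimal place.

134.3 m

Let the plane be z = a·E + b·N + c.
Shot 2−Shot 1: 128a + 100b = 25.8;  Shot 3−Shot 1: 92a + 15b = 13.6.
Solving gives a = 0.133653846, b = 0.086923077.
Then c = 120.2 − a·345900 − b·4322461 = −421832.28.
At (346035, 4322416): z = 46248.9 + 375717.7 − 421832.28 = 134.3 m.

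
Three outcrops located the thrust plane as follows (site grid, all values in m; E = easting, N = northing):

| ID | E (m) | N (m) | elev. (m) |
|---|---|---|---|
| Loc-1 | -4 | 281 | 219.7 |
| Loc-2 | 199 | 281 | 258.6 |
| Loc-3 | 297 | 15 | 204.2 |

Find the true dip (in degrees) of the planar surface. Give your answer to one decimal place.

18.5°

Let the plane be z = a·E + b·N + c.
Loc-2−Loc-1: 203a + 0b = 38.9;  Loc-3−Loc-1: 301a − 266b = −15.5.
Solving gives a = 0.19163, b = 0.27511.
Gradient magnitude |∇z| = √(a² + b²) = √(0.03672 + 0.07569) = 0.33527.
True dip = arctan(0.33527) = 18.5°, dipping toward SW (azimuth ≈ 215°).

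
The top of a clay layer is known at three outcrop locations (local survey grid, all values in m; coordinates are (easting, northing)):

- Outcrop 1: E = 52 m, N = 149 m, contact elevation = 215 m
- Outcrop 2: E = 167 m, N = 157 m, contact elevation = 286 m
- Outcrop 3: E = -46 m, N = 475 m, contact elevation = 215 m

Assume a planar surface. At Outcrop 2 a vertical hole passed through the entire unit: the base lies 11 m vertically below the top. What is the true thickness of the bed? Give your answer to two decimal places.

Let the plane be z = a·E + b·N + c.
Outcrop 2−Outcrop 1: 115a + 8b = 71;  Outcrop 3−Outcrop 1: −98a + 326b = 0.
Solving gives a = 0.60474, b = 0.18179.
|∇z| = √(a²+b²) = 0.63148, so dip δ = arctan(0.63148) = 32.27°.
True thickness = vertical thickness × cos δ = 11 × cos 32.27° = 9.30 m.

9.30 m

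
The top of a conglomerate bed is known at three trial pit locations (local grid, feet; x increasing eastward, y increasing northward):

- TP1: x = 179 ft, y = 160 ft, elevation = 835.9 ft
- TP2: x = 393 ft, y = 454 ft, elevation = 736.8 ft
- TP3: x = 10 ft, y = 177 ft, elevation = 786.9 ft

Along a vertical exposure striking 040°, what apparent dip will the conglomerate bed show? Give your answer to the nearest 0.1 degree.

13.4°

Let the plane be z = a·x + b·y + c.
TP2−TP1: 214a + 294b = −99.1;  TP3−TP1: −169a + 17b = −49.
Solving gives a = 0.23857, b = −0.51073.
Unit vector along 040° is (sin 40°, cos 40°) = (0.6428, 0.7660).
Slope in that direction = a·(0.6428) + b·(0.7660) = −0.23789.
Apparent dip = arctan|0.23789| = 13.4° (true dip is 29.4°, so apparent ≤ true as expected).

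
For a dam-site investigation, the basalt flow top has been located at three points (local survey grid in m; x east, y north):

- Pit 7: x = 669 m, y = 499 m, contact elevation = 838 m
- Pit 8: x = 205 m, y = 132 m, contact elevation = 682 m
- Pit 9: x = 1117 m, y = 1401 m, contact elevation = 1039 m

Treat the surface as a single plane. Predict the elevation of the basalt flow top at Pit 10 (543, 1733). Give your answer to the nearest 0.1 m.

918.3 m

Let the plane be z = a·x + b·y + c.
Pit 8−Pit 7: −464a − 367b = −156;  Pit 9−Pit 7: 448a + 902b = 201.
Solving gives a = 0.263447, b = 0.091991.
Then c = 838 − a·669 − b·499 = 615.85.
At (543, 1733): z = 143.1 + 159.4 + 615.85 = 918.3 m.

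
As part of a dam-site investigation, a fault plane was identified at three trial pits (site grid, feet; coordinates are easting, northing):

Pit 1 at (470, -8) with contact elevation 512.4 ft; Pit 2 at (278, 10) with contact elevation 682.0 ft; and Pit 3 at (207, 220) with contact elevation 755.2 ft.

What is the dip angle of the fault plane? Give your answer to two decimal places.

Let the plane be z = a·easting + b·northing + c.
Pit 2−Pit 1: −192a + 18b = 169.6;  Pit 3−Pit 1: −263a + 228b = 242.8.
Solving gives a = −0.87850, b = 0.05155.
Gradient magnitude |∇z| = √(a² + b²) = √(0.77176 + 0.00266) = 0.88001.
True dip = arctan(0.88001) = 41.35°, dipping toward E (azimuth ≈ 093°).

41.35°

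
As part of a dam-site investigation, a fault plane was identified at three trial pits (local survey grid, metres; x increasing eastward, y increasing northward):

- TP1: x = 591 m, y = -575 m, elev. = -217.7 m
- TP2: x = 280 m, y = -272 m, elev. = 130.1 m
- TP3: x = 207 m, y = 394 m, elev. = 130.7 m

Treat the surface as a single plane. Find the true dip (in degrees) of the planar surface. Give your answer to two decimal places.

51.53°

Two edge vectors: TP1→TP2 = (-311, 303, 347.8), TP1→TP3 = (-384, 969, 348.4).
Normal n = (TP1→TP2) × (TP1→TP3) = (-231453, -25202.8, -185007).
So ∂z/∂x = −n_x/n_z = −1.25105 and ∂z/∂y = −n_y/n_z = −0.13623.
Gradient magnitude |∇z| = √(a² + b²) = √(1.56513 + 0.01856) = 1.25844.
True dip = arctan(1.25844) = 51.53°, dipping toward E (azimuth ≈ 084°).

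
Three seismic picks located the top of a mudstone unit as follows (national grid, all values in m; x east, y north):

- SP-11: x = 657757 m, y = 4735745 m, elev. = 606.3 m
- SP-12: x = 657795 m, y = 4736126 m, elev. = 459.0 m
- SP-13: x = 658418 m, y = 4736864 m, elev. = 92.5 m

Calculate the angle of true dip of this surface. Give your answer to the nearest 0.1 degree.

21.8°

Let the plane be z = a·x + b·y + c.
SP-12−SP-11: 38a + 381b = −147.3;  SP-13−SP-11: 661a + 1119b = −513.8.
Solving gives a = −0.14776, b = −0.37188.
Gradient magnitude |∇z| = √(a² + b²) = √(0.02183 + 0.13829) = 0.40016.
True dip = arctan(0.40016) = 21.8°, dipping toward NNE (azimuth ≈ 022°).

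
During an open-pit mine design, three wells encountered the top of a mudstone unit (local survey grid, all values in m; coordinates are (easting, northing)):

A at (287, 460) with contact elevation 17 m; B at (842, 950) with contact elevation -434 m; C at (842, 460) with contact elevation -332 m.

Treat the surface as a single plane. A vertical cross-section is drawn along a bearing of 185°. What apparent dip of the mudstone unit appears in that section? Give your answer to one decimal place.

14.7°

Two edge vectors: A→B = (555, 490, -451), A→C = (555, 0, -349).
Normal n = (A→B) × (A→C) = (-171010, -56610, -271950).
So ∂z/∂E = −n_x/n_z = −0.62883 and ∂z/∂N = −n_y/n_z = −0.20816.
Unit vector along 185° is (sin 185°, cos 185°) = (-0.0872, -0.9962).
Slope in that direction = a·(-0.0872) + b·(-0.9962) = 0.26218.
Apparent dip = arctan|0.26218| = 14.7° (true dip is 33.5°, so apparent ≤ true as expected).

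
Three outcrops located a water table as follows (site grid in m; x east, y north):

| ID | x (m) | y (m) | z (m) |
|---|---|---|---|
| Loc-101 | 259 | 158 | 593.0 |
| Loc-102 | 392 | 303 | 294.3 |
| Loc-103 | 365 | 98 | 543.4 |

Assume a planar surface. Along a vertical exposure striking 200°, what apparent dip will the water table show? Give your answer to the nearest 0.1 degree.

54.0°

Let the plane be z = a·x + b·y + c.
Loc-102−Loc-101: 133a + 145b = −298.7;  Loc-103−Loc-101: 106a − 60b = −49.6.
Solving gives a = −1.07555, b = −1.07346.
Unit vector along 200° is (sin 200°, cos 200°) = (-0.3420, -0.9397).
Slope in that direction = a·(-0.3420) + b·(-0.9397) = 1.37659.
Apparent dip = arctan|1.37659| = 54.0° (true dip is 56.7°, so apparent ≤ true as expected).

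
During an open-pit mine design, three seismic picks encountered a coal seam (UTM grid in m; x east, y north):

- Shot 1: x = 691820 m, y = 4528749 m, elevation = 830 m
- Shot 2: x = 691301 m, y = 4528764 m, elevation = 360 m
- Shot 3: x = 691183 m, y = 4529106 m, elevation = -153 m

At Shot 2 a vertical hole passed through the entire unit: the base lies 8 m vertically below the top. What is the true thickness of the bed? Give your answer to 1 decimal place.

4.5 m

Let the plane be z = a·x + b·y + c.
Shot 2−Shot 1: −519a + 15b = −470;  Shot 3−Shot 1: −637a + 357b = −983.
Solving gives a = 0.87092, b = −1.19951.
|∇z| = √(a²+b²) = 1.48234, so dip δ = arctan(1.48234) = 56.00°.
True thickness = vertical thickness × cos δ = 8 × cos 56.00° = 4.5 m.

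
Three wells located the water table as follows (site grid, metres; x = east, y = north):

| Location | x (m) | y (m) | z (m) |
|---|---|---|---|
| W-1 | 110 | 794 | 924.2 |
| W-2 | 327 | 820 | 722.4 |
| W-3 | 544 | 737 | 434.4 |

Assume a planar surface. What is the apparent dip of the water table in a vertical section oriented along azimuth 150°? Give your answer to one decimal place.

50.1°

Let the plane be z = a·x + b·y + c.
W-2−W-1: 217a + 26b = −201.8;  W-3−W-1: 434a − 57b = −489.8.
Solving gives a = −1.02471, b = 0.79083.
Unit vector along 150° is (sin 150°, cos 150°) = (0.5000, -0.8660).
Slope in that direction = a·(0.5000) + b·(-0.8660) = −1.19723.
Apparent dip = arctan|1.19723| = 50.1° (true dip is 52.3°, so apparent ≤ true as expected).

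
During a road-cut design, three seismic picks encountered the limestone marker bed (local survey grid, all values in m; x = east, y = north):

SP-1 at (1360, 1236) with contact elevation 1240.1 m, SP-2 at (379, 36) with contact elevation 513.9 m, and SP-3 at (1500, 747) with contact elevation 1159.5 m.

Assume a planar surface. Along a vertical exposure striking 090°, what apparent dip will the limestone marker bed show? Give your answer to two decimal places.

Two edge vectors: SP-1→SP-2 = (-981, -1200, -726.2), SP-1→SP-3 = (140, -489, -80.6).
Normal n = (SP-1→SP-2) × (SP-1→SP-3) = (-258391.8, -180736.6, 647709).
So ∂z/∂x = −n_x/n_z = 0.39893 and ∂z/∂y = −n_y/n_z = 0.27904.
Unit vector along 090° is (sin 90°, cos 90°) = (1.0000, 0.0000).
Slope in that direction = a·(1.0000) + b·(0.0000) = 0.39893.
Apparent dip = arctan|0.39893| = 21.75° (true dip is 26.0°, so apparent ≤ true as expected).

21.75°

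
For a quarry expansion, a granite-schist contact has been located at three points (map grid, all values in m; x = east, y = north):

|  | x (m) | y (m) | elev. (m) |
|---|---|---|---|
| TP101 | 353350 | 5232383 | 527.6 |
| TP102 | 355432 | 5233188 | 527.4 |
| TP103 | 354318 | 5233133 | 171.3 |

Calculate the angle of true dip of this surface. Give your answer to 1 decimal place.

Two edge vectors: TP101→TP102 = (2082, 805, -0.2), TP101→TP103 = (968, 750, -356.3).
Normal n = (TP101→TP102) × (TP101→TP103) = (-286671.5, 741623, 782260).
So ∂z/∂x = −n_x/n_z = 0.36647 and ∂z/∂y = −n_y/n_z = −0.94805.
Gradient magnitude |∇z| = √(a² + b²) = √(0.13430 + 0.89880) = 1.01641.
True dip = arctan(1.01641) = 45.5°, dipping toward NNW (azimuth ≈ 339°).

45.5°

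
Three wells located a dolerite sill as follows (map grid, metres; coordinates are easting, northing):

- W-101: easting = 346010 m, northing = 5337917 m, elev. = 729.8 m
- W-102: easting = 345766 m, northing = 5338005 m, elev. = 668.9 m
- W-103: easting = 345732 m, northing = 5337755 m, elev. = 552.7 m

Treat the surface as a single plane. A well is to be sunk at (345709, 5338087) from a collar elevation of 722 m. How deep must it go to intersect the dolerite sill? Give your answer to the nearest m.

42 m

Two edge vectors: W-101→W-102 = (-244, 88, -60.9), W-101→W-103 = (-278, -162, -177.1).
Normal n = (W-101→W-102) × (W-101→W-103) = (-25450.6, -26282.2, 63992).
So ∂z/∂easting = −n_x/n_z = 0.39771534 and ∂z/∂northing = −n_y/n_z = 0.41071071.
Intercept c from W-101: 729.8 − 137613.48 − 2192339.70 = −2329223.39.
At (345709, 5338087): z_contact = 137493.8 + 2192409.5 − 2329223.39 = 679.9 m.
Depth below ground = 722 − 679.9 = 42 m.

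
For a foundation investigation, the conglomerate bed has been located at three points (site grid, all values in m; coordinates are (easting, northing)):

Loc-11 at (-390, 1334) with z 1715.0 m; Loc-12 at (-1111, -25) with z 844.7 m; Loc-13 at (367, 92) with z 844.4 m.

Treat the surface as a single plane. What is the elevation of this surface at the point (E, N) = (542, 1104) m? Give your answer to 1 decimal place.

Let the plane be z = a·E + b·N + c.
Loc-12−Loc-11: −721a − 1359b = −870.3;  Loc-13−Loc-11: 757a − 1242b = −870.6.
Solving gives a = −0.053129, b = 0.668584.
Then c = 1715 − a·-390 − b·1334 = 802.39.
At (542, 1104): z = −28.8 + 738.1 + 802.39 = 1511.7 m.

1511.7 m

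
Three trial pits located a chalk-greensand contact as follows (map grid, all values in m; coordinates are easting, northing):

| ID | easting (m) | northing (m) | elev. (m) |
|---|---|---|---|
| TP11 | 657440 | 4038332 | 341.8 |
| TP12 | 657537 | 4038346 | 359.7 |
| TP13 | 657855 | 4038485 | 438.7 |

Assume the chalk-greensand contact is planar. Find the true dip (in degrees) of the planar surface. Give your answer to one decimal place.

14.9°

Let the plane be z = a·easting + b·northing + c.
TP12−TP11: 97a + 14b = 17.9;  TP13−TP11: 415a + 153b = 96.9.
Solving gives a = 0.15304, b = 0.21823.
Gradient magnitude |∇z| = √(a² + b²) = √(0.02342 + 0.04762) = 0.26654.
True dip = arctan(0.26654) = 14.9°, dipping toward SW (azimuth ≈ 215°).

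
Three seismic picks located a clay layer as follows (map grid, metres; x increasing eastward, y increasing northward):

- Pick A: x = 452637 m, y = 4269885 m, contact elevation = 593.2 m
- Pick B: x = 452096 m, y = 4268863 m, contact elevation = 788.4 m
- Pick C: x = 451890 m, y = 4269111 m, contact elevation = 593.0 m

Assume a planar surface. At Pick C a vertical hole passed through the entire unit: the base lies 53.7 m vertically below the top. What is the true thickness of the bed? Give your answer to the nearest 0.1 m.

45.8 m

Two edge vectors: Pick A→Pick B = (-541, -1022, 195.2), Pick A→Pick C = (-747, -774, -0.2).
Normal n = (Pick A→Pick B) × (Pick A→Pick C) = (151289.2, -145922.6, -344700).
So ∂z/∂x = −n_x/n_z = 0.43890 and ∂z/∂y = −n_y/n_z = −0.42333.
|∇z| = √(a²+b²) = 0.60979, so dip δ = arctan(0.60979) = 31.37°.
True thickness = vertical thickness × cos δ = 53.7 × cos 31.37° = 45.8 m.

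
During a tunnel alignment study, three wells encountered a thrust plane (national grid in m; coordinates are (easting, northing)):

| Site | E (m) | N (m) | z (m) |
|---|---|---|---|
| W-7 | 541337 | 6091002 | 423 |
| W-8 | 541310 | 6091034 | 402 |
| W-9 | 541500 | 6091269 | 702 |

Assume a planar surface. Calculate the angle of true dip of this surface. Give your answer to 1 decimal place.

50.6°

Let the plane be z = a·E + b·N + c.
W-8−W-7: −27a + 32b = −21;  W-9−W-7: 163a + 267b = 279.
Solving gives a = 1.16982, b = 0.33078.
Gradient magnitude |∇z| = √(a² + b²) = √(1.36848 + 0.10942) = 1.21569.
True dip = arctan(1.21569) = 50.6°, dipping toward WSW (azimuth ≈ 254°).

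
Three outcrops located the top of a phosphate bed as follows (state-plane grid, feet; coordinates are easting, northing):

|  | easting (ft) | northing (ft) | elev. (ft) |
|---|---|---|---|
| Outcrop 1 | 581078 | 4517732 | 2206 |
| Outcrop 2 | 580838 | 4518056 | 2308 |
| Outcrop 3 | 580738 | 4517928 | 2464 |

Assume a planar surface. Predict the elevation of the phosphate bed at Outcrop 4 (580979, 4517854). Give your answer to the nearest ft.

Let the plane be z = a·easting + b·northing + c.
Outcrop 2−Outcrop 1: −240a + 324b = 102;  Outcrop 3−Outcrop 1: −340a + 196b = 258.
Solving gives a = −1.00760456, b = −0.43155894.
Then c = 2206 − a·581078 − b·4517732 = 2537370.46.
At (580979, 4517854): z = −585397.1 − 1949720.3 + 2537370.46 = 2253.1 ft.

2253 ft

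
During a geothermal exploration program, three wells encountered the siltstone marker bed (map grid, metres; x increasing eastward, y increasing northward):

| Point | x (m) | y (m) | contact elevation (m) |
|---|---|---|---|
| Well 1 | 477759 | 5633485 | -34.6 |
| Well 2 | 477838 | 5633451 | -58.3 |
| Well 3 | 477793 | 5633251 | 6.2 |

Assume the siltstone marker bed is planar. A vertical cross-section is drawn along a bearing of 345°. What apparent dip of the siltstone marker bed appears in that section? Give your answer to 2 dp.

Two edge vectors: Well 1→Well 2 = (79, -34, -23.7), Well 1→Well 3 = (34, -234, 40.8).
Normal n = (Well 1→Well 2) × (Well 1→Well 3) = (-6933, -4029, -17330).
So ∂z/∂x = −n_x/n_z = −0.40006 and ∂z/∂y = −n_y/n_z = −0.23249.
Unit vector along 345° is (sin 345°, cos 345°) = (-0.2588, 0.9659).
Slope in that direction = a·(-0.2588) + b·(0.9659) = −0.12102.
Apparent dip = arctan|0.12102| = 6.90° (true dip is 24.8°, so apparent ≤ true as expected).

6.90°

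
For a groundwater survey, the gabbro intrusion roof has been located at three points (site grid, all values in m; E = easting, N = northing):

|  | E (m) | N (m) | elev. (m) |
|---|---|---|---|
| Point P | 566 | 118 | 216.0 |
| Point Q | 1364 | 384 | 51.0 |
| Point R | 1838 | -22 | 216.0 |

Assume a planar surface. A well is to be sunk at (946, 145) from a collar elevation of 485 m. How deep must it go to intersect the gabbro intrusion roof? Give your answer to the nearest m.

Let the plane be z = a·E + b·N + c.
Point Q−Point P: 798a + 266b = −165;  Point R−Point P: 1272a − 140b = 0.
Solving gives a = −0.05133, b = −0.46633.
Then c = 216 − a·566 − b·118 = 300.08.
At (946, 145): z_contact = −48.6 − 67.6 + 300.08 = 183.9 m.
Depth below ground = 485 − 183.9 = 301 m.

301 m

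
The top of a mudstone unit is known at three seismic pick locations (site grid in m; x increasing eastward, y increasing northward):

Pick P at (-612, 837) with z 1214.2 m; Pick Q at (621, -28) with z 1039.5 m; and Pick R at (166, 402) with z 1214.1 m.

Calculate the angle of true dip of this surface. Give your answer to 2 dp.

48.71°

Two edge vectors: Pick P→Pick Q = (1233, -865, -174.7), Pick P→Pick R = (778, -435, -0.1).
Normal n = (Pick P→Pick Q) × (Pick P→Pick R) = (-75908, -135793.3, 136615).
So ∂z/∂x = −n_x/n_z = 0.55563 and ∂z/∂y = −n_y/n_z = 0.99399.
Gradient magnitude |∇z| = √(a² + b²) = √(0.30873 + 0.98801) = 1.13874.
True dip = arctan(1.13874) = 48.71°, dipping toward SSW (azimuth ≈ 209°).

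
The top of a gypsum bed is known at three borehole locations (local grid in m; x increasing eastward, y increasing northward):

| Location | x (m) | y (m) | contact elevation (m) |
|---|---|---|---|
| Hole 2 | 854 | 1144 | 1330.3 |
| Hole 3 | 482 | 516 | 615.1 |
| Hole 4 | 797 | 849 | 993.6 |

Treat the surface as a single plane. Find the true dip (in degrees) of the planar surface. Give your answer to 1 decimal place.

Let the plane be z = a·x + b·y + c.
Hole 3−Hole 2: −372a − 628b = −715.2;  Hole 4−Hole 2: −57a − 295b = −336.7.
Solving gives a = −0.00627, b = 1.14257.
Gradient magnitude |∇z| = √(a² + b²) = √(0.00004 + 1.30546) = 1.14258.
True dip = arctan(1.14258) = 48.8°, dipping toward S (azimuth ≈ 180°).

48.8°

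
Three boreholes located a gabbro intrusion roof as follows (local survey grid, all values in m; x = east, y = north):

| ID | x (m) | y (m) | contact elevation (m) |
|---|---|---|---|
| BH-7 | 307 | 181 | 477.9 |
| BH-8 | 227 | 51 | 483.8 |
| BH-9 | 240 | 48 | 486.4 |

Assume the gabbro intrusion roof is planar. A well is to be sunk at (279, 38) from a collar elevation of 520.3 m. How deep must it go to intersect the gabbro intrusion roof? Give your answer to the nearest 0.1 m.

Let the plane be z = a·x + b·y + c.
BH-8−BH-7: −80a − 130b = 5.9;  BH-9−BH-7: −67a − 133b = 8.5.
Solving gives a = 0.16596, b = −0.14751.
Then c = 477.9 − a·307 − b·181 = 453.65.
At (279, 38): z_contact = 46.30 − 5.61 + 453.65 = 494.35 m.
Depth below ground = 520.3 − 494.35 = 26.0 m.

26.0 m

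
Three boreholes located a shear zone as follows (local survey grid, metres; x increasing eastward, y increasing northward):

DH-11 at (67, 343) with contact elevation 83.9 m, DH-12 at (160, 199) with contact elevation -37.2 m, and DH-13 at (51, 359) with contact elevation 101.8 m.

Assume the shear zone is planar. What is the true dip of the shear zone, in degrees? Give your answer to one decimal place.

40.5°

Let the plane be z = a·x + b·y + c.
DH-12−DH-11: 93a − 144b = −121.1;  DH-13−DH-11: −16a + 16b = 17.9.
Solving gives a = −0.78431, b = 0.33444.
Gradient magnitude |∇z| = √(a² + b²) = √(0.61515 + 0.11185) = 0.85264.
True dip = arctan(0.85264) = 40.5°, dipping toward ESE (azimuth ≈ 113°).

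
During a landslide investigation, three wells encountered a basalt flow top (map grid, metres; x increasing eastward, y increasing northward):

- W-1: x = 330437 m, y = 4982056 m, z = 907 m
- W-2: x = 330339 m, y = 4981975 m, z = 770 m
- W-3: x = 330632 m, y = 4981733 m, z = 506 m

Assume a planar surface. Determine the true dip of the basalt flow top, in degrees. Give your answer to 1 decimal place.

54.7°

Let the plane be z = a·x + b·y + c.
W-2−W-1: −98a − 81b = −137;  W-3−W-1: 195a − 323b = −401.
Solving gives a = 0.24806, b = 1.39124.
Gradient magnitude |∇z| = √(a² + b²) = √(0.06153 + 1.93555) = 1.41318.
True dip = arctan(1.41318) = 54.7°, dipping toward S (azimuth ≈ 190°).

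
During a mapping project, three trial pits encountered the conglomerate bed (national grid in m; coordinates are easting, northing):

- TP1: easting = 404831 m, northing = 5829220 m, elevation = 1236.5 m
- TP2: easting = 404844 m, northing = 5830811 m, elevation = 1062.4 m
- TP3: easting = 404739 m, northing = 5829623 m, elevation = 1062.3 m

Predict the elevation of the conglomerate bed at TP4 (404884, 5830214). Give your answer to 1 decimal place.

Two edge vectors: TP1→TP2 = (13, 1591, -174.1), TP1→TP3 = (-92, 403, -174.2).
Normal n = (TP1→TP2) × (TP1→TP3) = (-206989.9, 18281.8, 151611).
So ∂z/∂easting = −n_x/n_z = 1.365269670 and ∂z/∂northing = −n_y/n_z = −0.120583599.
Intercept c from TP1: 1236.5 − 552703.49 + 702908.33 = 151441.34.
At (404884, 5830214): z = 552775.8 − 703028.2 + 151441.34 = 1189.0 m.

1189.0 m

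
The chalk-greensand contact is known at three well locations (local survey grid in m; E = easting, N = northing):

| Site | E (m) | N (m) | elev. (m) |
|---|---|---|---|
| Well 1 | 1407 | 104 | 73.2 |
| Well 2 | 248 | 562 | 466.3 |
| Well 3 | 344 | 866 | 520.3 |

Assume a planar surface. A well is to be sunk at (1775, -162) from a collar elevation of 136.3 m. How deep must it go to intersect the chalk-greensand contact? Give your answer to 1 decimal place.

Two edge vectors: Well 1→Well 2 = (-1159, 458, 393.1), Well 1→Well 3 = (-1063, 762, 447.1).
Normal n = (Well 1→Well 2) × (Well 1→Well 3) = (-94770.4, 100323.6, -396304).
So ∂z/∂E = −n_x/n_z = −0.239136 and ∂z/∂N = −n_y/n_z = 0.253148.
Intercept c from Well 1: 73.2 + 336.46 − 26.33 = 383.34.
At (1775, -162): z_contact = −424.47 − 41.01 + 383.34 = -82.14 m.
Depth below ground = 136.3 − (-82.14) = 218.4 m.

218.4 m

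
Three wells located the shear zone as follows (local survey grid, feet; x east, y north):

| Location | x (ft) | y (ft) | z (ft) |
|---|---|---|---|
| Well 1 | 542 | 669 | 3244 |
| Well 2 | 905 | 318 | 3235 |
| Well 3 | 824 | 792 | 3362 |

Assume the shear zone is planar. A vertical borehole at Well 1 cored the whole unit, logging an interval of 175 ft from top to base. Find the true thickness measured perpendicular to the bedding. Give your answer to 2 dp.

161.20 ft

Two edge vectors: Well 1→Well 2 = (363, -351, -9), Well 1→Well 3 = (282, 123, 118).
Normal n = (Well 1→Well 2) × (Well 1→Well 3) = (-40311, -45372, 143631).
So ∂z/∂x = −n_x/n_z = 0.28066 and ∂z/∂y = −n_y/n_z = 0.31589.
|∇z| = √(a²+b²) = 0.42256, so dip δ = arctan(0.42256) = 22.91°.
True thickness = vertical thickness × cos δ = 175 × cos 22.91° = 161.20 ft.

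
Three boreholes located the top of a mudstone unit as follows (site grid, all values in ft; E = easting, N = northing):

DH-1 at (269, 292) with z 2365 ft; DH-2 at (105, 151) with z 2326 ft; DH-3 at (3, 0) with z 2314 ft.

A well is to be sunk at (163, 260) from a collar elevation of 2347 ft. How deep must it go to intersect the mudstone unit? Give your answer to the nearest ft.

Let the plane be z = a·E + b·N + c.
DH-2−DH-1: −164a − 141b = −39;  DH-3−DH-1: −266a − 292b = −51.
Solving gives a = 0.40426, b = −0.19360.
Then c = 2365 − a·269 − b·292 = 2312.79.
At (163, 260): z_contact = 65.9 − 50.3 + 2312.79 = 2328.3 ft.
Depth below ground = 2347 − 2328.3 = 19 ft.

19 ft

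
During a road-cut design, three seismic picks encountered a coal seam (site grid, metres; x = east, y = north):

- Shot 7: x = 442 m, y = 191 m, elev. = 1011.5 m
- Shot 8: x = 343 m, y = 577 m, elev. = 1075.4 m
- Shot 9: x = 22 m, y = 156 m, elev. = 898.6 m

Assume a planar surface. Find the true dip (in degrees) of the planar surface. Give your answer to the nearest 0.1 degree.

18.7°

Let the plane be z = a·x + b·y + c.
Shot 8−Shot 7: −99a + 386b = 63.9;  Shot 9−Shot 7: −420a − 35b = −112.9.
Solving gives a = 0.24968, b = 0.22958.
Gradient magnitude |∇z| = √(a² + b²) = √(0.06234 + 0.05271) = 0.33918.
True dip = arctan(0.33918) = 18.7°, dipping toward SW (azimuth ≈ 227°).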